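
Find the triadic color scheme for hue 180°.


Triadic: equally spaced at 120° intervals
H1 = 180°
H2 = (180 + 120) mod 360 = 300°
H3 = (180 + 240) mod 360 = 60°
Triadic = 180°, 300°, 60°


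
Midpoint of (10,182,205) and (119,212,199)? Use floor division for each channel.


Midpoint: each channel = ⌊(C₁+C₂)/2⌋
R: ⌊(10+119)/2⌋ = 64
G: ⌊(182+212)/2⌋ = 197
B: ⌊(205+199)/2⌋ = 202
= RGB(64, 197, 202)


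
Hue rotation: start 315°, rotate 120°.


New hue = (H + rotation) mod 360
New hue = (315 + 120) mod 360
= 435 mod 360
= 75°


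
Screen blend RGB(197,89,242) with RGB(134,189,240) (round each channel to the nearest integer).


Screen: C = 255 - (255-A)×(255-B)/255, rounded to nearest integer
R: 255 - (255-197)×(255-134)/255 = 255 - 7018/255 ≈ 255 - 27.522 = 227.478 → 227
G: 255 - (255-89)×(255-189)/255 = 255 - 10956/255 ≈ 255 - 42.965 = 212.035 → 212
B: 255 - (255-242)×(255-240)/255 = 255 - 195/255 ≈ 255 - 0.765 = 254.235 → 254
= RGB(227, 212, 254)


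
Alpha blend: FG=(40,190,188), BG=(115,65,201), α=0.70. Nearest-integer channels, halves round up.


C = α×F + (1-α)×B, with 1-α = 0.30
R: 0.70×40 + 0.30×115 = 28.00 + 34.50 = 62.50 → 63
G: 0.70×190 + 0.30×65 = 133.00 + 19.50 = 152.50 → 153
B: 0.70×188 + 0.30×201 = 131.60 + 60.30 = 191.90 → 192
= RGB(63, 153, 192)


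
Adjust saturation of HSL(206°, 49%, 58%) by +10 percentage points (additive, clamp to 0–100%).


Original S = 49%
Adjustment = +10 percentage points
New S = 49 + (10) = 59
Clamp to [0, 100] → 59
= HSL(206°, 59%, 58%)


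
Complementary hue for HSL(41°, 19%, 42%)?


Complement = opposite side of color wheel = hue + 180°
H' = (41 + 180) mod 360 = 221°
S and L unchanged.
= HSL(221°, 19%, 42%)


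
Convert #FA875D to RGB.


FA → 250 (R)
87 → 135 (G)
5D → 93 (B)
= RGB(250, 135, 93)


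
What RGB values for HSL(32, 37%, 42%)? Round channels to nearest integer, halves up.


H=32°, S=0.37, L=0.42
C = (1-|2L-1|)×S = (1-|-0.16|)×0.37 = 0.3108
H' = H/60 = 32/60 ≈ 0.5333; X = C×(1-|H' mod 2 - 1|) = 0.16576
m = L - C/2 = 0.42 - 0.1554 = 0.2646
Sector ⌊H'⌋ = 0 → (R',G',B') = (0.3108, 0.16576, 0.0)
RGB = ((R'+m)×255, (G'+m)×255, (B'+m)×255) = (146.727, 109.7418, 67.473)
Round half up → RGB(147, 110, 67)


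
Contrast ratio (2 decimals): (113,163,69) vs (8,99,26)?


Linearize each sRGB channel c=v/255: c/12.92 if c ≤ 0.04045 else ((c+0.055)/1.055)^2.4
L = 0.2126×R_lin + 0.7152×G_lin + 0.0722×B_lin
Color 1 (113,163,69):
  R=113: 113/255≈0.4431 > 0.04045 → ((0.4431+0.055)/1.055)^2.4 ≈ 0.16513
  G=163: 163/255≈0.6392 > 0.04045 → ((0.6392+0.055)/1.055)^2.4 ≈ 0.36625
  B=69: 69/255≈0.2706 > 0.04045 → ((0.2706+0.055)/1.055)^2.4 ≈ 0.05951
  L1 = 0.2126×0.16513 + 0.7152×0.36625 + 0.0722×0.05951 ≈ 0.30135
Color 2 (8,99,26):
  R=8: 8/255≈0.0314 ≤ 0.04045 → 0.0314/12.92 ≈ 0.00243
  G=99: 99/255≈0.3882 > 0.04045 → ((0.3882+0.055)/1.055)^2.4 ≈ 0.12477
  B=26: 26/255≈0.1020 > 0.04045 → ((0.1020+0.055)/1.055)^2.4 ≈ 0.01033
  L2 = 0.2126×0.00243 + 0.7152×0.12477 + 0.0722×0.01033 ≈ 0.09050
Lighter = 0.30135, Darker = 0.09050
Ratio = (L_lighter + 0.05) / (L_darker + 0.05)
Ratio = (0.30135 + 0.05) / (0.09050 + 0.05) = 0.35135 / 0.14050 ≈ 2.5007
Ratio ≈ 2.50:1


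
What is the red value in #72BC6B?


Color: #72BC6B
R = 72 = 114
G = BC = 188
B = 6B = 107
Red = 114


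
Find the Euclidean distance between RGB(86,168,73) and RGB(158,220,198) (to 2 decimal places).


d = √[(R₁-R₂)² + (G₁-G₂)² + (B₁-B₂)²]
d = √[(86-158)² + (168-220)² + (73-198)²]
d = √[5184 + 2704 + 15625]
d = √23513
d ≈ 153.34


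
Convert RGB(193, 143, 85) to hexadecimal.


R = 193 → C1 (hex)
G = 143 → 8F (hex)
B = 85 → 55 (hex)
Hex = #C18F55


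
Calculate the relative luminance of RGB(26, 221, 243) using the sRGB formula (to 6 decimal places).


Linearize each channel (sRGB transfer function): c = v/255; c_lin = c/12.92 if c ≤ 0.04045, else ((c+0.055)/1.055)^2.4
  R: 26/255 ≈ 0.101961 > 0.04045 → ((0.101961+0.055)/1.055)^2.4 ≈ 0.010330
  G: 221/255 ≈ 0.866667 > 0.04045 → ((0.866667+0.055)/1.055)^2.4 ≈ 0.723055
  B: 243/255 ≈ 0.952941 > 0.04045 → ((0.952941+0.055)/1.055)^2.4 ≈ 0.896269
R_lin = 0.010330, G_lin = 0.723055, B_lin = 0.896269
L = 0.2126×R + 0.7152×G + 0.0722×B
L = 0.2126×0.010330 + 0.7152×0.723055 + 0.0722×0.896269
L ≈ 0.584036


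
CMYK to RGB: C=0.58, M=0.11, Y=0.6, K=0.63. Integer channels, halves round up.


R = 255 × (1-C) × (1-K) = 255 × 0.42 × 0.37 = 39.627 → 40
G = 255 × (1-M) × (1-K) = 255 × 0.89 × 0.37 = 83.9715 → 84
B = 255 × (1-Y) × (1-K) = 255 × 0.40 × 0.37 = 37.74 → 38
= RGB(40, 84, 38)


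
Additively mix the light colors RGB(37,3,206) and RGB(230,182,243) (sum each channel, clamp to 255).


Additive: each channel = min(255, C₁+C₂)
R: 37+230 = 267 → 255
G: 3+182 = 185 → 185
B: 206+243 = 449 → 255
= RGB(255, 185, 255)


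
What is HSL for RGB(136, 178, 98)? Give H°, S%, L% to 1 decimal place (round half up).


Normalize: R'=136/255≈0.5333, G'=178/255≈0.6980, B'=98/255≈0.3843
Max=178/255, Min=98/255, Δ=Max-Min=80/255
L = (Max+Min)/2 = (178+98)/510 = 276/510 = 0.54117… → L = 54.1%
L > 0.5 → S = Δ/(2-Max-Min) = 80/(510-178-98) = 80/234 = 0.34188… → S = 34.2%
(the 1/255 factors cancel in S and H, so raw channel differences can be used)
Max is G' → H = 60 × ((B-R)/Δ + 2) = 60 × ((98-136)/80 + 2)
  -38/80 + 2 = -0.475 + 2 = 1.525
  H = 60 × 1.525 = 91.5° → H = 91.5°
= HSL(91.5°, 34.2%, 54.1%)


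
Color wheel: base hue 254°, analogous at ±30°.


Base hue: 254°
Left analog: (254 - 30) mod 360 = 224°
Right analog: (254 + 30) mod 360 = 284°
Analogous hues = 224° and 284°


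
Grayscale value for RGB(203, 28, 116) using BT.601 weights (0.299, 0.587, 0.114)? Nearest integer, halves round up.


Gray = 0.299×R + 0.587×G + 0.114×B
Gray = 0.299×203 + 0.587×28 + 0.114×116
Gray = 60.697 + 16.436 + 13.224
Gray = 90.357 → round half up → 90
Gray = 90


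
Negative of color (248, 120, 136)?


Invert: (255-R, 255-G, 255-B)
R: 255-248 = 7
G: 255-120 = 135
B: 255-136 = 119
= RGB(7, 135, 119)


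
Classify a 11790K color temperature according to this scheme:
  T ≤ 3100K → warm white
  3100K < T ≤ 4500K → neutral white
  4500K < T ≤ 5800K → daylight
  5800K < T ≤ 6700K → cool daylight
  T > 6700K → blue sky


Temperature: 11790K
11790K > 6700K → blue sky
Classification: blue sky


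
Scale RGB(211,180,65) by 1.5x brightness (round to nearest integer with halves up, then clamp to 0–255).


Multiply each channel by 1.5, round half up, clamp to [0, 255]
R: 211×1.5 = 316.5 → round → 317 → clamp → 255
G: 180×1.5 = 270 → clamp → 255
B: 65×1.5 = 97.5 → round → 98
= RGB(255, 255, 98)


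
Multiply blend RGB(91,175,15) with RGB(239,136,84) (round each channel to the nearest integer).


Multiply: C = A×B/255, rounded to nearest integer
R: 91×239/255 = 21749/255 ≈ 85.290 → 85
G: 175×136/255 = 23800/255 ≈ 93.333 → 93
B: 15×84/255 = 1260/255 ≈ 4.941 → 5
= RGB(85, 93, 5)


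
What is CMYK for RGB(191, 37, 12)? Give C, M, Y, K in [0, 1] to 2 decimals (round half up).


R'=191/255≈0.7490, G'=37/255≈0.1451, B'=12/255≈0.0471
K = 1 - max(R',G',B') = 1 - 191/255 = 64/255 = 0.25098… → 0.25
(1-R'-K)/(1-K) simplifies to (max-R)/max with max = 191:
C = (191-191)/191 = 0/191 = 0 → 0.00
M = (191-37)/191 = 154/191 = 0.80628… → 0.81
Y = (191-12)/191 = 179/191 = 0.93717… → 0.94
= CMYK(0.00, 0.81, 0.94, 0.25)


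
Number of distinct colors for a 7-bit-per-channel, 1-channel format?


Total bits = 7 bits/channel × 1 channels = 7 bits
Distinct colors = 2^7
= 128 colors


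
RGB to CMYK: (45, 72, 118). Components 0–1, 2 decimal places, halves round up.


R'=45/255≈0.1765, G'=72/255≈0.2824, B'=118/255≈0.4627
K = 1 - max(R',G',B') = 1 - 118/255 = 137/255 = 0.53725… → 0.54
(1-R'-K)/(1-K) simplifies to (max-R)/max with max = 118:
C = (118-45)/118 = 73/118 = 0.61864… → 0.62
M = (118-72)/118 = 46/118 = 0.38983… → 0.39
Y = (118-118)/118 = 0/118 = 0 → 0.00
= CMYK(0.62, 0.39, 0.00, 0.54)


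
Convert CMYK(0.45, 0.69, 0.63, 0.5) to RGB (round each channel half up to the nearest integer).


R = 255 × (1-C) × (1-K) = 255 × 0.55 × 0.50 = 70.125 → 70
G = 255 × (1-M) × (1-K) = 255 × 0.31 × 0.50 = 39.525 → 40
B = 255 × (1-Y) × (1-K) = 255 × 0.37 × 0.50 = 47.175 → 47
= RGB(70, 40, 47)


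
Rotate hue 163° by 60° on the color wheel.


New hue = (H + rotation) mod 360
New hue = (163 + 60) mod 360
= 223 mod 360
= 223°


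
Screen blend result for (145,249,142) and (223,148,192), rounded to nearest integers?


Screen: C = 255 - (255-A)×(255-B)/255, rounded to nearest integer
R: 255 - (255-145)×(255-223)/255 = 255 - 3520/255 ≈ 255 - 13.804 = 241.196 → 241
G: 255 - (255-249)×(255-148)/255 = 255 - 642/255 ≈ 255 - 2.518 = 252.482 → 252
B: 255 - (255-142)×(255-192)/255 = 255 - 7119/255 ≈ 255 - 27.918 = 227.082 → 227
= RGB(241, 252, 227)


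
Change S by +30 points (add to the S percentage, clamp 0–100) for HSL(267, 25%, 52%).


Original S = 25%
Adjustment = +30 percentage points
New S = 25 + (30) = 55
Clamp to [0, 100] → 55
= HSL(267°, 55%, 52%)


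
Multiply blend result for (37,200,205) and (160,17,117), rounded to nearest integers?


Multiply: C = A×B/255, rounded to nearest integer
R: 37×160/255 = 5920/255 ≈ 23.216 → 23
G: 200×17/255 = 3400/255 ≈ 13.333 → 13
B: 205×117/255 = 23985/255 ≈ 94.059 → 94
= RGB(23, 13, 94)


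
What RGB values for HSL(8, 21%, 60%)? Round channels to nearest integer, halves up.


H=8°, S=0.21, L=0.60
C = (1-|2L-1|)×S = (1-|0.20|)×0.21 = 0.168
H' = H/60 = 8/60 ≈ 0.1333; X = C×(1-|H' mod 2 - 1|) = 0.0224
m = L - C/2 = 0.60 - 0.084 = 0.516
Sector ⌊H'⌋ = 0 → (R',G',B') = (0.168, 0.0224, 0.0)
RGB = ((R'+m)×255, (G'+m)×255, (B'+m)×255) = (174.42, 137.292, 131.58)
Round half up → RGB(174, 137, 132)


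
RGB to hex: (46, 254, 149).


R = 46 → 2E (hex)
G = 254 → FE (hex)
B = 149 → 95 (hex)
Hex = #2EFE95


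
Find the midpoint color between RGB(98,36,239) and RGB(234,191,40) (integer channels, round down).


Midpoint: each channel = ⌊(C₁+C₂)/2⌋
R: ⌊(98+234)/2⌋ = 166
G: ⌊(36+191)/2⌋ = 113
B: ⌊(239+40)/2⌋ = 139
= RGB(166, 113, 139)


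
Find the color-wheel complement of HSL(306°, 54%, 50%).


Complement = opposite side of color wheel = hue + 180°
H' = (306 + 180) mod 360 = 126°
S and L unchanged.
= HSL(126°, 54%, 50%)


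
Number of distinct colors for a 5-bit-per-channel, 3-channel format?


Total bits = 5 bits/channel × 3 channels = 15 bits
Distinct colors = 2^15
= 32,768 colors


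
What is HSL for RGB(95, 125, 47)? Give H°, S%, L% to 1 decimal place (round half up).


Normalize: R'=95/255≈0.3725, G'=125/255≈0.4902, B'=47/255≈0.1843
Max=125/255, Min=47/255, Δ=Max-Min=78/255
L = (Max+Min)/2 = (125+47)/510 = 172/510 = 0.33725… → L = 33.7%
L ≤ 0.5 → S = Δ/(Max+Min) = 78/(125+47) = 78/172 = 0.45348… → S = 45.3%
(the 1/255 factors cancel in S and H, so raw channel differences can be used)
Max is G' → H = 60 × ((B-R)/Δ + 2) = 60 × ((47-95)/78 + 2)
  -48/78 + 2 = -0.6153… + 2 = 1.3846…
  H = 60 × 1.3846… = 83.076…° → H = 83.1°
= HSL(83.1°, 45.3%, 33.7%)


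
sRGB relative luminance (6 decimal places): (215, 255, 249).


Linearize each channel (sRGB transfer function): c = v/255; c_lin = c/12.92 if c ≤ 0.04045, else ((c+0.055)/1.055)^2.4
  R: 215/255 ≈ 0.843137 > 0.04045 → ((0.843137+0.055)/1.055)^2.4 ≈ 0.679542
  G: 255/255 ≈ 1.000000 > 0.04045 → ((1.000000+0.055)/1.055)^2.4 ≈ 1.000000
  B: 249/255 ≈ 0.976471 > 0.04045 → ((0.976471+0.055)/1.055)^2.4 ≈ 0.947307
R_lin = 0.679542, G_lin = 1.000000, B_lin = 0.947307
L = 0.2126×R + 0.7152×G + 0.0722×B
L = 0.2126×0.679542 + 0.7152×1.000000 + 0.0722×0.947307
L ≈ 0.928066


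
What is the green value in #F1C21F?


Color: #F1C21F
R = F1 = 241
G = C2 = 194
B = 1F = 31
Green = 194


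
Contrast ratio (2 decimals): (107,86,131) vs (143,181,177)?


Linearize each sRGB channel c=v/255: c/12.92 if c ≤ 0.04045 else ((c+0.055)/1.055)^2.4
L = 0.2126×R_lin + 0.7152×G_lin + 0.0722×B_lin
Color 1 (107,86,131):
  R=107: 107/255≈0.4196 > 0.04045 → ((0.4196+0.055)/1.055)^2.4 ≈ 0.14703
  G=86: 86/255≈0.3373 > 0.04045 → ((0.3373+0.055)/1.055)^2.4 ≈ 0.09306
  B=131: 131/255≈0.5137 > 0.04045 → ((0.5137+0.055)/1.055)^2.4 ≈ 0.22697
  L1 = 0.2126×0.14703 + 0.7152×0.09306 + 0.0722×0.22697 ≈ 0.11420
Color 2 (143,181,177):
  R=143: 143/255≈0.5608 > 0.04045 → ((0.5608+0.055)/1.055)^2.4 ≈ 0.27468
  G=181: 181/255≈0.7098 > 0.04045 → ((0.7098+0.055)/1.055)^2.4 ≈ 0.46208
  B=177: 177/255≈0.6941 > 0.04045 → ((0.6941+0.055)/1.055)^2.4 ≈ 0.43966
  L2 = 0.2126×0.27468 + 0.7152×0.46208 + 0.0722×0.43966 ≈ 0.42062
Lighter = 0.42062, Darker = 0.11420
Ratio = (L_lighter + 0.05) / (L_darker + 0.05)
Ratio = (0.42062 + 0.05) / (0.11420 + 0.05) = 0.47062 / 0.16420 ≈ 2.8661
Ratio ≈ 2.87:1


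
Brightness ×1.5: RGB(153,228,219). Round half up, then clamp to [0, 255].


Multiply each channel by 1.5, round half up, clamp to [0, 255]
R: 153×1.5 = 229.5 → round → 230
G: 228×1.5 = 342 → clamp → 255
B: 219×1.5 = 328.5 → round → 329 → clamp → 255
= RGB(230, 255, 255)


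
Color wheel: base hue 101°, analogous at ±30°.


Base hue: 101°
Left analog: (101 - 30) mod 360 = 71°
Right analog: (101 + 30) mod 360 = 131°
Analogous hues = 71° and 131°


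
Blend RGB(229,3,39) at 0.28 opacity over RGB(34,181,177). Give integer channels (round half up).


C = α×F + (1-α)×B, with 1-α = 0.72
R: 0.28×229 + 0.72×34 = 64.12 + 24.48 = 88.60 → 89
G: 0.28×3 + 0.72×181 = 0.84 + 130.32 = 131.16 → 131
B: 0.28×39 + 0.72×177 = 10.92 + 127.44 = 138.36 → 138
= RGB(89, 131, 138)


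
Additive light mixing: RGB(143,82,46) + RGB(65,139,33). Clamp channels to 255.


Additive: each channel = min(255, C₁+C₂)
R: 143+65 = 208 → 208
G: 82+139 = 221 → 221
B: 46+33 = 79 → 79
= RGB(208, 221, 79)


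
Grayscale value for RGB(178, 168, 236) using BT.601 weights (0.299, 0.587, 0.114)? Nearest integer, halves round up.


Gray = 0.299×R + 0.587×G + 0.114×B
Gray = 0.299×178 + 0.587×168 + 0.114×236
Gray = 53.222 + 98.616 + 26.904
Gray = 178.742 → round half up → 179
Gray = 179


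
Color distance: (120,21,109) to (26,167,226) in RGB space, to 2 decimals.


d = √[(R₁-R₂)² + (G₁-G₂)² + (B₁-B₂)²]
d = √[(120-26)² + (21-167)² + (109-226)²]
d = √[8836 + 21316 + 13689]
d = √43841
d ≈ 209.38


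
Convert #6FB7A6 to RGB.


6F → 111 (R)
B7 → 183 (G)
A6 → 166 (B)
= RGB(111, 183, 166)


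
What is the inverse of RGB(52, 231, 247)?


Invert: (255-R, 255-G, 255-B)
R: 255-52 = 203
G: 255-231 = 24
B: 255-247 = 8
= RGB(203, 24, 8)


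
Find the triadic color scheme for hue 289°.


Triadic: equally spaced at 120° intervals
H1 = 289°
H2 = (289 + 120) mod 360 = 49°
H3 = (289 + 240) mod 360 = 169°
Triadic = 289°, 49°, 169°


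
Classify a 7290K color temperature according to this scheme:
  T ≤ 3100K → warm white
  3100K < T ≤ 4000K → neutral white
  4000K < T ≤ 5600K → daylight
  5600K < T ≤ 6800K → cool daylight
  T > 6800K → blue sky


Temperature: 7290K
7290K > 6800K → blue sky
Classification: blue sky


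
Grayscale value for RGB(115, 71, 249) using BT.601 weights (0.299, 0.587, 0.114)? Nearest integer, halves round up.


Gray = 0.299×R + 0.587×G + 0.114×B
Gray = 0.299×115 + 0.587×71 + 0.114×249
Gray = 34.385 + 41.677 + 28.386
Gray = 104.448 → round half up → 104
Gray = 104


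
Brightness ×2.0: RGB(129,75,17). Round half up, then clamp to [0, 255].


Multiply each channel by 2.0, round half up, clamp to [0, 255]
R: 129×2.0 = 258 → clamp → 255
G: 75×2.0 = 150
B: 17×2.0 = 34
= RGB(255, 150, 34)


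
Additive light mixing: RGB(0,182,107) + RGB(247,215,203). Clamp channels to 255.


Additive: each channel = min(255, C₁+C₂)
R: 0+247 = 247 → 247
G: 182+215 = 397 → 255
B: 107+203 = 310 → 255
= RGB(247, 255, 255)


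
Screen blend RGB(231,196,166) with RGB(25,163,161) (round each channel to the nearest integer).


Screen: C = 255 - (255-A)×(255-B)/255, rounded to nearest integer
R: 255 - (255-231)×(255-25)/255 = 255 - 5520/255 ≈ 255 - 21.647 = 233.353 → 233
G: 255 - (255-196)×(255-163)/255 = 255 - 5428/255 ≈ 255 - 21.286 = 233.714 → 234
B: 255 - (255-166)×(255-161)/255 = 255 - 8366/255 ≈ 255 - 32.808 = 222.192 → 222
= RGB(233, 234, 222)


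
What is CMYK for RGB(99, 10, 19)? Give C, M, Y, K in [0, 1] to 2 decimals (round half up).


R'=99/255≈0.3882, G'=10/255≈0.0392, B'=19/255≈0.0745
K = 1 - max(R',G',B') = 1 - 99/255 = 156/255 = 0.61176… → 0.61
(1-R'-K)/(1-K) simplifies to (max-R)/max with max = 99:
C = (99-99)/99 = 0/99 = 0 → 0.00
M = (99-10)/99 = 89/99 = 0.89898… → 0.90
Y = (99-19)/99 = 80/99 = 0.80808… → 0.81
= CMYK(0.00, 0.90, 0.81, 0.61)


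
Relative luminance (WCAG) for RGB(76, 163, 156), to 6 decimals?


Linearize each channel (sRGB transfer function): c = v/255; c_lin = c/12.92 if c ≤ 0.04045, else ((c+0.055)/1.055)^2.4
  R: 76/255 ≈ 0.298039 > 0.04045 → ((0.298039+0.055)/1.055)^2.4 ≈ 0.072272
  G: 163/255 ≈ 0.639216 > 0.04045 → ((0.639216+0.055)/1.055)^2.4 ≈ 0.366253
  B: 156/255 ≈ 0.611765 > 0.04045 → ((0.611765+0.055)/1.055)^2.4 ≈ 0.332452
R_lin = 0.072272, G_lin = 0.366253, B_lin = 0.332452
L = 0.2126×R + 0.7152×G + 0.0722×B
L = 0.2126×0.072272 + 0.7152×0.366253 + 0.0722×0.332452
L ≈ 0.301312


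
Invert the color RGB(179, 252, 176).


Invert: (255-R, 255-G, 255-B)
R: 255-179 = 76
G: 255-252 = 3
B: 255-176 = 79
= RGB(76, 3, 79)


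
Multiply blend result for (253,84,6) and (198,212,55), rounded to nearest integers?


Multiply: C = A×B/255, rounded to nearest integer
R: 253×198/255 = 50094/255 ≈ 196.447 → 196
G: 84×212/255 = 17808/255 ≈ 69.835 → 70
B: 6×55/255 = 330/255 ≈ 1.294 → 1
= RGB(196, 70, 1)


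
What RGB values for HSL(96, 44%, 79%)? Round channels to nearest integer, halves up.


H=96°, S=0.44, L=0.79
C = (1-|2L-1|)×S = (1-|0.58|)×0.44 = 0.1848
H' = H/60 = 96/60 ≈ 1.6000; X = C×(1-|H' mod 2 - 1|) = 0.07392
m = L - C/2 = 0.79 - 0.0924 = 0.6976
Sector ⌊H'⌋ = 1 → (R',G',B') = (0.07392, 0.1848, 0.0)
RGB = ((R'+m)×255, (G'+m)×255, (B'+m)×255) = (196.7376, 225.012, 177.888)
Round half up → RGB(197, 225, 178)


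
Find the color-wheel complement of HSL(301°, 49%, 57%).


Complement = opposite side of color wheel = hue + 180°
H' = (301 + 180) mod 360 = 121°
S and L unchanged.
= HSL(121°, 49%, 57%)


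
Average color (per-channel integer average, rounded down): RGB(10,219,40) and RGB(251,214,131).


Midpoint: each channel = ⌊(C₁+C₂)/2⌋
R: ⌊(10+251)/2⌋ = 130
G: ⌊(219+214)/2⌋ = 216
B: ⌊(40+131)/2⌋ = 85
= RGB(130, 216, 85)


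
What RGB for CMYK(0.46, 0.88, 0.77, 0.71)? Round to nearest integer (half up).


R = 255 × (1-C) × (1-K) = 255 × 0.54 × 0.29 = 39.933 → 40
G = 255 × (1-M) × (1-K) = 255 × 0.12 × 0.29 = 8.874 → 9
B = 255 × (1-Y) × (1-K) = 255 × 0.23 × 0.29 = 17.0085 → 17
= RGB(40, 9, 17)


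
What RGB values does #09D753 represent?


09 → 9 (R)
D7 → 215 (G)
53 → 83 (B)
= RGB(9, 215, 83)


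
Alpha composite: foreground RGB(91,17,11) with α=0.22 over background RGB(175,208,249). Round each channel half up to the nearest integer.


C = α×F + (1-α)×B, with 1-α = 0.78
R: 0.22×91 + 0.78×175 = 20.02 + 136.50 = 156.52 → 157
G: 0.22×17 + 0.78×208 = 3.74 + 162.24 = 165.98 → 166
B: 0.22×11 + 0.78×249 = 2.42 + 194.22 = 196.64 → 197
= RGB(157, 166, 197)


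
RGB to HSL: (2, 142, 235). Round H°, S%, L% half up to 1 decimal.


Normalize: R'=2/255≈0.0078, G'=142/255≈0.5569, B'=235/255≈0.9216
Max=235/255, Min=2/255, Δ=Max-Min=233/255
L = (Max+Min)/2 = (235+2)/510 = 237/510 = 0.46470… → L = 46.5%
L ≤ 0.5 → S = Δ/(Max+Min) = 233/(235+2) = 233/237 = 0.98312… → S = 98.3%
(the 1/255 factors cancel in S and H, so raw channel differences can be used)
Max is B' → H = 60 × ((R-G)/Δ + 4) = 60 × ((2-142)/233 + 4)
  -140/233 + 4 = -0.6008… + 4 = 3.3991…
  H = 60 × 3.3991… = 203.948…° → H = 203.9°
= HSL(203.9°, 98.3%, 46.5%)


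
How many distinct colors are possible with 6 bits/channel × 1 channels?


Total bits = 6 bits/channel × 1 channels = 6 bits
Distinct colors = 2^6
= 64 colors


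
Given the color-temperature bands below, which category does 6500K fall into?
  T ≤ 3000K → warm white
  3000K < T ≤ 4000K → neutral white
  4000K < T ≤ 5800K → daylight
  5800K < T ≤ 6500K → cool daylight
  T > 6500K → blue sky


Temperature: 6500K
5800K < 6500K ≤ 6500K → cool daylight
Classification: cool daylight


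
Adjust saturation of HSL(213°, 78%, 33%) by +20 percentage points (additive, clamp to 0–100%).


Original S = 78%
Adjustment = +20 percentage points
New S = 78 + (20) = 98
Clamp to [0, 100] → 98
= HSL(213°, 98%, 33%)


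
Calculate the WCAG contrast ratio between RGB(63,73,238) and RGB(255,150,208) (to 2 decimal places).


Linearize each sRGB channel c=v/255: c/12.92 if c ≤ 0.04045 else ((c+0.055)/1.055)^2.4
L = 0.2126×R_lin + 0.7152×G_lin + 0.0722×B_lin
Color 1 (63,73,238):
  R=63: 63/255≈0.2471 > 0.04045 → ((0.2471+0.055)/1.055)^2.4 ≈ 0.04971
  G=73: 73/255≈0.2863 > 0.04045 → ((0.2863+0.055)/1.055)^2.4 ≈ 0.06663
  B=238: 238/255≈0.9333 > 0.04045 → ((0.9333+0.055)/1.055)^2.4 ≈ 0.85499
  L1 = 0.2126×0.04971 + 0.7152×0.06663 + 0.0722×0.85499 ≈ 0.11995
Color 2 (255,150,208):
  R=255: 255/255≈1.0000 > 0.04045 → ((1.0000+0.055)/1.055)^2.4 ≈ 1.00000
  G=150: 150/255≈0.5882 > 0.04045 → ((0.5882+0.055)/1.055)^2.4 ≈ 0.30499
  B=208: 208/255≈0.8157 > 0.04045 → ((0.8157+0.055)/1.055)^2.4 ≈ 0.63076
  L2 = 0.2126×1.00000 + 0.7152×0.30499 + 0.0722×0.63076 ≈ 0.47627
Lighter = 0.47627, Darker = 0.11995
Ratio = (L_lighter + 0.05) / (L_darker + 0.05)
Ratio = (0.47627 + 0.05) / (0.11995 + 0.05) = 0.52627 / 0.16995 ≈ 3.0966
Ratio ≈ 3.10:1


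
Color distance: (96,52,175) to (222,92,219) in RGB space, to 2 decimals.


d = √[(R₁-R₂)² + (G₁-G₂)² + (B₁-B₂)²]
d = √[(96-222)² + (52-92)² + (175-219)²]
d = √[15876 + 1600 + 1936]
d = √19412
d ≈ 139.33


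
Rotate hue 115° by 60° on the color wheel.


New hue = (H + rotation) mod 360
New hue = (115 + 60) mod 360
= 175 mod 360
= 175°


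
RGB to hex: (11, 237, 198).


R = 11 → 0B (hex)
G = 237 → ED (hex)
B = 198 → C6 (hex)
Hex = #0BEDC6


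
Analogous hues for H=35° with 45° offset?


Base hue: 35°
Left analog: (35 - 45) mod 360 = 350°
Right analog: (35 + 45) mod 360 = 80°
Analogous hues = 350° and 80°


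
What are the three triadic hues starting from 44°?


Triadic: equally spaced at 120° intervals
H1 = 44°
H2 = (44 + 120) mod 360 = 164°
H3 = (44 + 240) mod 360 = 284°
Triadic = 44°, 164°, 284°


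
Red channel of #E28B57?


Color: #E28B57
R = E2 = 226
G = 8B = 139
B = 57 = 87
Red = 226


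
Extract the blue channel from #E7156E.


Color: #E7156E
R = E7 = 231
G = 15 = 21
B = 6E = 110
Blue = 110


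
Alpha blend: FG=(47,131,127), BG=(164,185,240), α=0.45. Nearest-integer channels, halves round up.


C = α×F + (1-α)×B, with 1-α = 0.55
R: 0.45×47 + 0.55×164 = 21.15 + 90.20 = 111.35 → 111
G: 0.45×131 + 0.55×185 = 58.95 + 101.75 = 160.70 → 161
B: 0.45×127 + 0.55×240 = 57.15 + 132.00 = 189.15 → 189
= RGB(111, 161, 189)


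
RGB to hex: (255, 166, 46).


R = 255 → FF (hex)
G = 166 → A6 (hex)
B = 46 → 2E (hex)
Hex = #FFA62E


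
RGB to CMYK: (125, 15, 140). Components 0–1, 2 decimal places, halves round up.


R'=125/255≈0.4902, G'=15/255≈0.0588, B'=140/255≈0.5490
K = 1 - max(R',G',B') = 1 - 140/255 = 115/255 = 0.45098… → 0.45
(1-R'-K)/(1-K) simplifies to (max-R)/max with max = 140:
C = (140-125)/140 = 15/140 = 0.10714… → 0.11
M = (140-15)/140 = 125/140 = 0.89285… → 0.89
Y = (140-140)/140 = 0/140 = 0 → 0.00
= CMYK(0.11, 0.89, 0.00, 0.45)


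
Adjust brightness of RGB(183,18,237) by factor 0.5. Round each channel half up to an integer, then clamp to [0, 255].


Multiply each channel by 0.5, round half up, clamp to [0, 255]
R: 183×0.5 = 91.5 → round → 92
G: 18×0.5 = 9
B: 237×0.5 = 118.5 → round → 119
= RGB(92, 9, 119)


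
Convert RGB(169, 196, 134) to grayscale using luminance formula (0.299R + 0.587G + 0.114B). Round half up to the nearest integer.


Gray = 0.299×R + 0.587×G + 0.114×B
Gray = 0.299×169 + 0.587×196 + 0.114×134
Gray = 50.531 + 115.052 + 15.276
Gray = 180.859 → round half up → 181
Gray = 181


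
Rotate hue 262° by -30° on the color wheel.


New hue = (H + rotation) mod 360
New hue = (262 -30) mod 360
= 232 mod 360
= 232°


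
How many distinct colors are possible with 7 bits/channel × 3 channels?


Total bits = 7 bits/channel × 3 channels = 21 bits
Distinct colors = 2^21
= 2,097,152 colors


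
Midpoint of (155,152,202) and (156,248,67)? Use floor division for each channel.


Midpoint: each channel = ⌊(C₁+C₂)/2⌋
R: ⌊(155+156)/2⌋ = 155
G: ⌊(152+248)/2⌋ = 200
B: ⌊(202+67)/2⌋ = 134
= RGB(155, 200, 134)


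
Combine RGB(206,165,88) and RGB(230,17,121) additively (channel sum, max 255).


Additive: each channel = min(255, C₁+C₂)
R: 206+230 = 436 → 255
G: 165+17 = 182 → 182
B: 88+121 = 209 → 209
= RGB(255, 182, 209)


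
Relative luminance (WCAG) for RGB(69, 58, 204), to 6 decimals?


Linearize each channel (sRGB transfer function): c = v/255; c_lin = c/12.92 if c ≤ 0.04045, else ((c+0.055)/1.055)^2.4
  R: 69/255 ≈ 0.270588 > 0.04045 → ((0.270588+0.055)/1.055)^2.4 ≈ 0.059511
  G: 58/255 ≈ 0.227451 > 0.04045 → ((0.227451+0.055)/1.055)^2.4 ≈ 0.042311
  B: 204/255 ≈ 0.800000 > 0.04045 → ((0.800000+0.055)/1.055)^2.4 ≈ 0.603827
R_lin = 0.059511, G_lin = 0.042311, B_lin = 0.603827
L = 0.2126×R + 0.7152×G + 0.0722×B
L = 0.2126×0.059511 + 0.7152×0.042311 + 0.0722×0.603827
L ≈ 0.086510


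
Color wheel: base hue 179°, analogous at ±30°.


Base hue: 179°
Left analog: (179 - 30) mod 360 = 149°
Right analog: (179 + 30) mod 360 = 209°
Analogous hues = 149° and 209°


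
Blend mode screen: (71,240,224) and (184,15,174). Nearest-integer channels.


Screen: C = 255 - (255-A)×(255-B)/255, rounded to nearest integer
R: 255 - (255-71)×(255-184)/255 = 255 - 13064/255 ≈ 255 - 51.231 = 203.769 → 204
G: 255 - (255-240)×(255-15)/255 = 255 - 3600/255 ≈ 255 - 14.118 = 240.882 → 241
B: 255 - (255-224)×(255-174)/255 = 255 - 2511/255 ≈ 255 - 9.847 = 245.153 → 245
= RGB(204, 241, 245)


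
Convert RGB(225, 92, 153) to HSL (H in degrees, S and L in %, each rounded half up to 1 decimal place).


Normalize: R'=225/255≈0.8824, G'=92/255≈0.3608, B'=153/255≈0.6000
Max=225/255, Min=92/255, Δ=Max-Min=133/255
L = (Max+Min)/2 = (225+92)/510 = 317/510 = 0.62156… → L = 62.2%
L > 0.5 → S = Δ/(2-Max-Min) = 133/(510-225-92) = 133/193 = 0.68911… → S = 68.9%
(the 1/255 factors cancel in S and H, so raw channel differences can be used)
Max is R' → H = 60 × (((G-B)/Δ) mod 6) = 60 × (((92-153)/133) mod 6)
  (-61)/133 = -0.4586…; negative, so add 6 → 5.5413…
  H = 60 × 5.5413… = 332.481…° → H = 332.5°
= HSL(332.5°, 68.9%, 62.2%)


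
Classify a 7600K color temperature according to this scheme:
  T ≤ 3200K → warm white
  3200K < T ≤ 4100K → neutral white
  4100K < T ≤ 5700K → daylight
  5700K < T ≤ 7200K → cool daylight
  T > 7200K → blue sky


Temperature: 7600K
7600K > 7200K → blue sky
Classification: blue sky


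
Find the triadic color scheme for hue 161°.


Triadic: equally spaced at 120° intervals
H1 = 161°
H2 = (161 + 120) mod 360 = 281°
H3 = (161 + 240) mod 360 = 41°
Triadic = 161°, 281°, 41°


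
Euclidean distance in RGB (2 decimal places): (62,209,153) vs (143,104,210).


d = √[(R₁-R₂)² + (G₁-G₂)² + (B₁-B₂)²]
d = √[(62-143)² + (209-104)² + (153-210)²]
d = √[6561 + 11025 + 3249]
d = √20835
d ≈ 144.34


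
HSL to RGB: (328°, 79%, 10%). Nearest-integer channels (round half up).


H=328°, S=0.79, L=0.10
C = (1-|2L-1|)×S = (1-|-0.80|)×0.79 = 0.158
H' = H/60 = 328/60 ≈ 5.4667; X = C×(1-|H' mod 2 - 1|) ≈ 0.0843
m = L - C/2 = 0.10 - 0.079 = 0.021
Sector ⌊H'⌋ = 5 → (R',G',B') = (0.158, 0.0, ≈0.0843)
RGB = ((R'+m)×255, (G'+m)×255, (B'+m)×255) = (45.645, 5.355, 26.843)
Round half up → RGB(46, 5, 27)


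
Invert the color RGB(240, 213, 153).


Invert: (255-R, 255-G, 255-B)
R: 255-240 = 15
G: 255-213 = 42
B: 255-153 = 102
= RGB(15, 42, 102)


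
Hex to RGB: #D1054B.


D1 → 209 (R)
05 → 5 (G)
4B → 75 (B)
= RGB(209, 5, 75)


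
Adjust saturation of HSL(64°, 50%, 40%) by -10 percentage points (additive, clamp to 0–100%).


Original S = 50%
Adjustment = -10 percentage points
New S = 50 + (-10) = 40
Clamp to [0, 100] → 40
= HSL(64°, 40%, 40%)


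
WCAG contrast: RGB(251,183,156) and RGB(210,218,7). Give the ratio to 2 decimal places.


Linearize each sRGB channel c=v/255: c/12.92 if c ≤ 0.04045 else ((c+0.055)/1.055)^2.4
L = 0.2126×R_lin + 0.7152×G_lin + 0.0722×B_lin
Color 1 (251,183,156):
  R=251: 251/255≈0.9843 > 0.04045 → ((0.9843+0.055)/1.055)^2.4 ≈ 0.96469
  G=183: 183/255≈0.7176 > 0.04045 → ((0.7176+0.055)/1.055)^2.4 ≈ 0.47353
  B=156: 156/255≈0.6118 > 0.04045 → ((0.6118+0.055)/1.055)^2.4 ≈ 0.33245
  L1 = 0.2126×0.96469 + 0.7152×0.47353 + 0.0722×0.33245 ≈ 0.56777
Color 2 (210,218,7):
  R=210: 210/255≈0.8235 > 0.04045 → ((0.8235+0.055)/1.055)^2.4 ≈ 0.64448
  G=218: 218/255≈0.8549 > 0.04045 → ((0.8549+0.055)/1.055)^2.4 ≈ 0.70110
  B=7: 7/255≈0.0275 ≤ 0.04045 → 0.0275/12.92 ≈ 0.00212
  L2 = 0.2126×0.64448 + 0.7152×0.70110 + 0.0722×0.00212 ≈ 0.63860
Lighter = 0.63860, Darker = 0.56777
Ratio = (L_lighter + 0.05) / (L_darker + 0.05)
Ratio = (0.63860 + 0.05) / (0.56777 + 0.05) = 0.68860 / 0.61777 ≈ 1.1147
Ratio ≈ 1.11:1


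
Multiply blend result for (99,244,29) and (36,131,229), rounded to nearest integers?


Multiply: C = A×B/255, rounded to nearest integer
R: 99×36/255 = 3564/255 ≈ 13.976 → 14
G: 244×131/255 = 31964/255 ≈ 125.349 → 125
B: 29×229/255 = 6641/255 ≈ 26.043 → 26
= RGB(14, 125, 26)


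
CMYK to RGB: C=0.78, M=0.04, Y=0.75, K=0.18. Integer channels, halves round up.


R = 255 × (1-C) × (1-K) = 255 × 0.22 × 0.82 = 46.002 → 46
G = 255 × (1-M) × (1-K) = 255 × 0.96 × 0.82 = 200.736 → 201
B = 255 × (1-Y) × (1-K) = 255 × 0.25 × 0.82 = 52.275 → 52
= RGB(46, 201, 52)


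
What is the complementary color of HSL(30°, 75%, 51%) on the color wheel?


Complement = opposite side of color wheel = hue + 180°
H' = (30 + 180) mod 360 = 210°
S and L unchanged.
= HSL(210°, 75%, 51%)


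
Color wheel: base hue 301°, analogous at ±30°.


Base hue: 301°
Left analog: (301 - 30) mod 360 = 271°
Right analog: (301 + 30) mod 360 = 331°
Analogous hues = 271° and 331°


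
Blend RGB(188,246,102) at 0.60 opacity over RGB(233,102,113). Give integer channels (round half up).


C = α×F + (1-α)×B, with 1-α = 0.40
R: 0.60×188 + 0.40×233 = 112.80 + 93.20 = 206.00 → 206
G: 0.60×246 + 0.40×102 = 147.60 + 40.80 = 188.40 → 188
B: 0.60×102 + 0.40×113 = 61.20 + 45.20 = 106.40 → 106
= RGB(206, 188, 106)


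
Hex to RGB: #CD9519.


CD → 205 (R)
95 → 149 (G)
19 → 25 (B)
= RGB(205, 149, 25)


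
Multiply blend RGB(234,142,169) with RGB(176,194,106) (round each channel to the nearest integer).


Multiply: C = A×B/255, rounded to nearest integer
R: 234×176/255 = 41184/255 ≈ 161.506 → 162
G: 142×194/255 = 27548/255 ≈ 108.031 → 108
B: 169×106/255 = 17914/255 ≈ 70.251 → 70
= RGB(162, 108, 70)


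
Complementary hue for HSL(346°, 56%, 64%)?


Complement = opposite side of color wheel = hue + 180°
H' = (346 + 180) mod 360 = 166°
S and L unchanged.
= HSL(166°, 56%, 64%)


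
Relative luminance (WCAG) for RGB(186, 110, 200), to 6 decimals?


Linearize each channel (sRGB transfer function): c = v/255; c_lin = c/12.92 if c ≤ 0.04045, else ((c+0.055)/1.055)^2.4
  R: 186/255 ≈ 0.729412 > 0.04045 → ((0.729412+0.055)/1.055)^2.4 ≈ 0.491021
  G: 110/255 ≈ 0.431373 > 0.04045 → ((0.431373+0.055)/1.055)^2.4 ≈ 0.155926
  B: 200/255 ≈ 0.784314 > 0.04045 → ((0.784314+0.055)/1.055)^2.4 ≈ 0.577580
R_lin = 0.491021, G_lin = 0.155926, B_lin = 0.577580
L = 0.2126×R + 0.7152×G + 0.0722×B
L = 0.2126×0.491021 + 0.7152×0.155926 + 0.0722×0.577580
L ≈ 0.257611


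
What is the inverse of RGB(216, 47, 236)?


Invert: (255-R, 255-G, 255-B)
R: 255-216 = 39
G: 255-47 = 208
B: 255-236 = 19
= RGB(39, 208, 19)


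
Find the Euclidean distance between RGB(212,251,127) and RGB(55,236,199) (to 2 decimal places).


d = √[(R₁-R₂)² + (G₁-G₂)² + (B₁-B₂)²]
d = √[(212-55)² + (251-236)² + (127-199)²]
d = √[24649 + 225 + 5184]
d = √30058
d ≈ 173.37


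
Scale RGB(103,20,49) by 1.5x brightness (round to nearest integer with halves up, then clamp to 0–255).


Multiply each channel by 1.5, round half up, clamp to [0, 255]
R: 103×1.5 = 154.5 → round → 155
G: 20×1.5 = 30
B: 49×1.5 = 73.5 → round → 74
= RGB(155, 30, 74)


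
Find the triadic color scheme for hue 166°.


Triadic: equally spaced at 120° intervals
H1 = 166°
H2 = (166 + 120) mod 360 = 286°
H3 = (166 + 240) mod 360 = 46°
Triadic = 166°, 286°, 46°


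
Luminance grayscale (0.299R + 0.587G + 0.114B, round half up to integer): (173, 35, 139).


Gray = 0.299×R + 0.587×G + 0.114×B
Gray = 0.299×173 + 0.587×35 + 0.114×139
Gray = 51.727 + 20.545 + 15.846
Gray = 88.118 → round half up → 88
Gray = 88


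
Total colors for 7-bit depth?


Colors = 2^bits = 2^7
= 128 colors


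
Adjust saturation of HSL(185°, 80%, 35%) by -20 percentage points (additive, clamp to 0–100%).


Original S = 80%
Adjustment = -20 percentage points
New S = 80 + (-20) = 60
Clamp to [0, 100] → 60
= HSL(185°, 60%, 35%)


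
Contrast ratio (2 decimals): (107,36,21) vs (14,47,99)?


Linearize each sRGB channel c=v/255: c/12.92 if c ≤ 0.04045 else ((c+0.055)/1.055)^2.4
L = 0.2126×R_lin + 0.7152×G_lin + 0.0722×B_lin
Color 1 (107,36,21):
  R=107: 107/255≈0.4196 > 0.04045 → ((0.4196+0.055)/1.055)^2.4 ≈ 0.14703
  G=36: 36/255≈0.1412 > 0.04045 → ((0.1412+0.055)/1.055)^2.4 ≈ 0.01764
  B=21: 21/255≈0.0824 > 0.04045 → ((0.0824+0.055)/1.055)^2.4 ≈ 0.00750
  L1 = 0.2126×0.14703 + 0.7152×0.01764 + 0.0722×0.00750 ≈ 0.04442
Color 2 (14,47,99):
  R=14: 14/255≈0.0549 > 0.04045 → ((0.0549+0.055)/1.055)^2.4 ≈ 0.00439
  G=47: 47/255≈0.1843 > 0.04045 → ((0.1843+0.055)/1.055)^2.4 ≈ 0.02843
  B=99: 99/255≈0.3882 > 0.04045 → ((0.3882+0.055)/1.055)^2.4 ≈ 0.12477
  L2 = 0.2126×0.00439 + 0.7152×0.02843 + 0.0722×0.12477 ≈ 0.03027
Lighter = 0.04442, Darker = 0.03027
Ratio = (L_lighter + 0.05) / (L_darker + 0.05)
Ratio = (0.04442 + 0.05) / (0.03027 + 0.05) = 0.09442 / 0.08027 ≈ 1.1762
Ratio ≈ 1.18:1


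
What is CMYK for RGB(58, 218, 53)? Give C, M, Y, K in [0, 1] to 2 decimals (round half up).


R'=58/255≈0.2275, G'=218/255≈0.8549, B'=53/255≈0.2078
K = 1 - max(R',G',B') = 1 - 218/255 = 37/255 = 0.14509… → 0.15
(1-R'-K)/(1-K) simplifies to (max-R)/max with max = 218:
C = (218-58)/218 = 160/218 = 0.73394… → 0.73
M = (218-218)/218 = 0/218 = 0 → 0.00
Y = (218-53)/218 = 165/218 = 0.75688… → 0.76
= CMYK(0.73, 0.00, 0.76, 0.15)


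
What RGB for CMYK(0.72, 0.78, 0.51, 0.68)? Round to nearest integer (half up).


R = 255 × (1-C) × (1-K) = 255 × 0.28 × 0.32 = 22.848 → 23
G = 255 × (1-M) × (1-K) = 255 × 0.22 × 0.32 = 17.952 → 18
B = 255 × (1-Y) × (1-K) = 255 × 0.49 × 0.32 = 39.984 → 40
= RGB(23, 18, 40)


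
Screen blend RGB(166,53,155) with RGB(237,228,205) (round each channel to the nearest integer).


Screen: C = 255 - (255-A)×(255-B)/255, rounded to nearest integer
R: 255 - (255-166)×(255-237)/255 = 255 - 1602/255 ≈ 255 - 6.282 = 248.718 → 249
G: 255 - (255-53)×(255-228)/255 = 255 - 5454/255 ≈ 255 - 21.388 = 233.612 → 234
B: 255 - (255-155)×(255-205)/255 = 255 - 5000/255 ≈ 255 - 19.608 = 235.392 → 235
= RGB(249, 234, 235)


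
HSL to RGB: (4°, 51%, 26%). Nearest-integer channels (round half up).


H=4°, S=0.51, L=0.26
C = (1-|2L-1|)×S = (1-|-0.48|)×0.51 = 0.2652
H' = H/60 = 4/60 ≈ 0.0667; X = C×(1-|H' mod 2 - 1|) = 0.01768
m = L - C/2 = 0.26 - 0.1326 = 0.1274
Sector ⌊H'⌋ = 0 → (R',G',B') = (0.2652, 0.01768, 0.0)
RGB = ((R'+m)×255, (G'+m)×255, (B'+m)×255) = (100.113, 36.9954, 32.487)
Round half up → RGB(100, 37, 32)


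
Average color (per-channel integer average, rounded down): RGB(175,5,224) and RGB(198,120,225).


Midpoint: each channel = ⌊(C₁+C₂)/2⌋
R: ⌊(175+198)/2⌋ = 186
G: ⌊(5+120)/2⌋ = 62
B: ⌊(224+225)/2⌋ = 224
= RGB(186, 62, 224)


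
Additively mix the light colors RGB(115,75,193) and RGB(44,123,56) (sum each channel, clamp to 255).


Additive: each channel = min(255, C₁+C₂)
R: 115+44 = 159 → 159
G: 75+123 = 198 → 198
B: 193+56 = 249 → 249
= RGB(159, 198, 249)


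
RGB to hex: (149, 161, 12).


R = 149 → 95 (hex)
G = 161 → A1 (hex)
B = 12 → 0C (hex)
Hex = #95A10C


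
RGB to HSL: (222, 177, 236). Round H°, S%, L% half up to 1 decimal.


Normalize: R'=222/255≈0.8706, G'=177/255≈0.6941, B'=236/255≈0.9255
Max=236/255, Min=177/255, Δ=Max-Min=59/255
L = (Max+Min)/2 = (236+177)/510 = 413/510 = 0.80980… → L = 81.0%
L > 0.5 → S = Δ/(2-Max-Min) = 59/(510-236-177) = 59/97 = 0.60824… → S = 60.8%
(the 1/255 factors cancel in S and H, so raw channel differences can be used)
Max is B' → H = 60 × ((R-G)/Δ + 4) = 60 × ((222-177)/59 + 4)
  45/59 + 4 = 0.7627… + 4 = 4.7627…
  H = 60 × 4.7627… = 285.762…° → H = 285.8°
= HSL(285.8°, 60.8%, 81.0%)


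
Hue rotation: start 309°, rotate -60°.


New hue = (H + rotation) mod 360
New hue = (309 -60) mod 360
= 249 mod 360
= 249°


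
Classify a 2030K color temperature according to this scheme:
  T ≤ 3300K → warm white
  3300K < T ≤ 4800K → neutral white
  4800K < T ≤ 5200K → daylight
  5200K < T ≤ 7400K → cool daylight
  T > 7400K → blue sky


Temperature: 2030K
2030K ≤ 3300K → warm white
Classification: warm white


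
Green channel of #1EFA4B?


Color: #1EFA4B
R = 1E = 30
G = FA = 250
B = 4B = 75
Green = 250


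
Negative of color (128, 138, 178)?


Invert: (255-R, 255-G, 255-B)
R: 255-128 = 127
G: 255-138 = 117
B: 255-178 = 77
= RGB(127, 117, 77)


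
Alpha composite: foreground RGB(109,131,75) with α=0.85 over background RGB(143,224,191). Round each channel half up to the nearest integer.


C = α×F + (1-α)×B, with 1-α = 0.15
R: 0.85×109 + 0.15×143 = 92.65 + 21.45 = 114.10 → 114
G: 0.85×131 + 0.15×224 = 111.35 + 33.60 = 144.95 → 145
B: 0.85×75 + 0.15×191 = 63.75 + 28.65 = 92.40 → 92
= RGB(114, 145, 92)


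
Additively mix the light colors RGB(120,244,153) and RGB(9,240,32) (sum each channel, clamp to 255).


Additive: each channel = min(255, C₁+C₂)
R: 120+9 = 129 → 129
G: 244+240 = 484 → 255
B: 153+32 = 185 → 185
= RGB(129, 255, 185)


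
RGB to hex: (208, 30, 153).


R = 208 → D0 (hex)
G = 30 → 1E (hex)
B = 153 → 99 (hex)
Hex = #D01E99
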